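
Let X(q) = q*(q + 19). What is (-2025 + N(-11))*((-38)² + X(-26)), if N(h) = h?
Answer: -3310536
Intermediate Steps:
X(q) = q*(19 + q)
(-2025 + N(-11))*((-38)² + X(-26)) = (-2025 - 11)*((-38)² - 26*(19 - 26)) = -2036*(1444 - 26*(-7)) = -2036*(1444 + 182) = -2036*1626 = -3310536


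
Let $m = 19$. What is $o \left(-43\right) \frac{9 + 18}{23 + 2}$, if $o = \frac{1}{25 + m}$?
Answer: $- \frac{1161}{1100} \approx -1.0555$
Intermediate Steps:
$o = \frac{1}{44}$ ($o = \frac{1}{25 + 19} = \frac{1}{44} \approx 0.022727$)
$o \left(-43\right) \frac{9 + 18}{23 + 2} = \frac{1}{44} \left(-43\right) \frac{9 + 18}{23 + 2} = - \frac{43 \cdot \frac{27}{25}}{44} = - \frac{43 \cdot 27 \cdot \frac{1}{25}}{44} = \left(- \frac{43}{44}\right) \frac{27}{25} = - \frac{1161}{1100}$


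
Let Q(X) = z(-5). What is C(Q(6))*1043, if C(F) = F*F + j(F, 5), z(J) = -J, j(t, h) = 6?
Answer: 32333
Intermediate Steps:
Q(X) = 5 (Q(X) = -1*(-5) = 5)
C(F) = 6 + F² (C(F) = F*F + 6 = F² + 6 = 6 + F²)
C(Q(6))*1043 = (6 + 5²)*1043 = (6 + 25)*1043 = 31*1043 = 32333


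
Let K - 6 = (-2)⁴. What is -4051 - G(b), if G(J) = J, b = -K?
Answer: -4029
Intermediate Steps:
K = 22 (K = 6 + (-2)⁴ = 6 + 16 = 22)
b = -22 (b = -1*22 = -22)
-4051 - G(b) = -4051 - 1*(-22) = -4051 + 22 = -4029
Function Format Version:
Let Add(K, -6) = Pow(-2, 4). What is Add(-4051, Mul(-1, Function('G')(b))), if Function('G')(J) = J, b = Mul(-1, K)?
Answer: -4029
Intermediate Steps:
K = 22 (K = Add(6, Pow(-2, 4)) = Add(6, 16) = 22)
b = -22 (b = Mul(-1, 22) = -22)
Add(-4051, Mul(-1, Function('G')(b))) = Add(-4051, Mul(-1, -22)) = Add(-4051, 22) = -4029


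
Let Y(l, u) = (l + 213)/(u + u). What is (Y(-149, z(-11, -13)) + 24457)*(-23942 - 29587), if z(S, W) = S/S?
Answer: -1310871681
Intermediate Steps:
z(S, W) = 1
Y(l, u) = (213 + l)/(2*u) (Y(l, u) = (213 + l)/((2*u)) = (213 + l)*(1/(2*u)) = (213 + l)/(2*u))
(Y(-149, z(-11, -13)) + 24457)*(-23942 - 29587) = ((½)*(213 - 149)/1 + 24457)*(-23942 - 29587) = ((½)*1*64 + 24457)*(-53529) = (32 + 24457)*(-53529) = 24489*(-53529) = -1310871681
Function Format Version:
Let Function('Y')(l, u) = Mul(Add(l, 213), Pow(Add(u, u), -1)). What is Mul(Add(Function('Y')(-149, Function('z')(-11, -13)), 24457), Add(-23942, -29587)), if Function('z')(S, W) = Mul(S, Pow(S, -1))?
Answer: -1310871681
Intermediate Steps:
Function('z')(S, W) = 1
Function('Y')(l, u) = Mul(Rational(1, 2), Pow(u, -1), Add(213, l)) (Function('Y')(l, u) = Mul(Add(213, l), Pow(Mul(2, u), -1)) = Mul(Add(213, l), Mul(Rational(1, 2), Pow(u, -1))) = Mul(Rational(1, 2), Pow(u, -1), Add(213, l)))
Mul(Add(Function('Y')(-149, Function('z')(-11, -13)), 24457), Add(-23942, -29587)) = Mul(Add(Mul(Rational(1, 2), Pow(1, -1), Add(213, -149)), 24457), Add(-23942, -29587)) = Mul(Add(Mul(Rational(1, 2), 1, 64), 24457), -53529) = Mul(Add(32, 24457), -53529) = Mul(24489, -53529) = -1310871681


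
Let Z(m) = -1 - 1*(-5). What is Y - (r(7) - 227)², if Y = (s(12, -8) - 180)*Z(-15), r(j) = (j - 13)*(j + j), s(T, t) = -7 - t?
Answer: -97437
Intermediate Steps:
Z(m) = 4 (Z(m) = -1 + 5 = 4)
r(j) = 2*j*(-13 + j) (r(j) = (-13 + j)*(2*j) = 2*j*(-13 + j))
Y = -716 (Y = ((-7 - 1*(-8)) - 180)*4 = ((-7 + 8) - 180)*4 = (1 - 180)*4 = -179*4 = -716)
Y - (r(7) - 227)² = -716 - (2*7*(-13 + 7) - 227)² = -716 - (2*7*(-6) - 227)² = -716 - (-84 - 227)² = -716 - 1*(-311)² = -716 - 1*96721 = -716 - 96721 = -97437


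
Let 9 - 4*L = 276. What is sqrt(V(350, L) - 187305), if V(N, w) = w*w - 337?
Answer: 11*I*sqrt(24223)/4 ≈ 428.0*I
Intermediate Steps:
L = -267/4 (L = 9/4 - 1/4*276 = 9/4 - 69 = -267/4 ≈ -66.750)
V(N, w) = -337 + w**2 (V(N, w) = w**2 - 337 = -337 + w**2)
sqrt(V(350, L) - 187305) = sqrt((-337 + (-267/4)**2) - 187305) = sqrt((-337 + 71289/16) - 187305) = sqrt(65897/16 - 187305) = sqrt(-2930983/16) = 11*I*sqrt(24223)/4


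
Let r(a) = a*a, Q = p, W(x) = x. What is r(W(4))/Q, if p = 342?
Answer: 8/171 ≈ 0.046784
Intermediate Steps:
Q = 342
r(a) = a²
r(W(4))/Q = 4²/342 = 16*(1/342) = 8/171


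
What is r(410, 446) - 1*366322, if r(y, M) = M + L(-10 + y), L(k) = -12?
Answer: -365888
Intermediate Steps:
r(y, M) = -12 + M (r(y, M) = M - 12 = -12 + M)
r(410, 446) - 1*366322 = (-12 + 446) - 1*366322 = 434 - 366322 = -365888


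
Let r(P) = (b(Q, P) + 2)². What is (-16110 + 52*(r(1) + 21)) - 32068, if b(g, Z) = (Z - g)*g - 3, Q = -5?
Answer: 2886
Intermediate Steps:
b(g, Z) = -3 + g*(Z - g) (b(g, Z) = g*(Z - g) - 3 = -3 + g*(Z - g))
r(P) = (-26 - 5*P)² (r(P) = ((-3 - 1*(-5)² + P*(-5)) + 2)² = ((-3 - 1*25 - 5*P) + 2)² = ((-3 - 25 - 5*P) + 2)² = ((-28 - 5*P) + 2)² = (-26 - 5*P)²)
(-16110 + 52*(r(1) + 21)) - 32068 = (-16110 + 52*((26 + 5*1)² + 21)) - 32068 = (-16110 + 52*((26 + 5)² + 21)) - 32068 = (-16110 + 52*(31² + 21)) - 32068 = (-16110 + 52*(961 + 21)) - 32068 = (-16110 + 52*982) - 32068 = (-16110 + 51064) - 32068 = 34954 - 32068 = 2886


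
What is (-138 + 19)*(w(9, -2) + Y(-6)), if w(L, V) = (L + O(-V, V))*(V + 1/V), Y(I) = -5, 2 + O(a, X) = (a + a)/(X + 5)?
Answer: 18445/6 ≈ 3074.2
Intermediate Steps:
O(a, X) = -2 + 2*a/(5 + X) (O(a, X) = -2 + (a + a)/(X + 5) = -2 + (2*a)/(5 + X) = -2 + 2*a/(5 + X))
w(L, V) = (L + 2*(-5 - 2*V)/(5 + V))*(V + 1/V) (w(L, V) = (L + 2*(-5 - V - V)/(5 + V))*(V + 1/V) = (L + 2*(-5 - 2*V)/(5 + V))*(V + 1/V))
(-138 + 19)*(w(9, -2) + Y(-6)) = (-138 + 19)*((-10 - 4*(-2) + 9*(5 - 2) + (-2)**2*(-10 - 4*(-2) + 9*(5 - 2)))/((-2)*(5 - 2)) - 5) = -119*(-1/2*(-10 + 8 + 9*3 + 4*(-10 + 8 + 9*3))/3 - 5) = -119*(-1/2*1/3*(-10 + 8 + 27 + 4*(-10 + 8 + 27)) - 5) = -119*(-1/2*1/3*(-10 + 8 + 27 + 4*25) - 5) = -119*(-1/2*1/3*(-10 + 8 + 27 + 100) - 5) = -119*(-1/2*1/3*125 - 5) = -119*(-125/6 - 5) = -119*(-155/6) = 18445/6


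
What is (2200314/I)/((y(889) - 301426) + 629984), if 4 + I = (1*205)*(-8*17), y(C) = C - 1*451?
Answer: -1100157/4586862232 ≈ -0.00023985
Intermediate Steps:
y(C) = -451 + C (y(C) = C - 451 = -451 + C)
I = -27884 (I = -4 + (1*205)*(-8*17) = -4 + 205*(-136) = -4 - 27880 = -27884)
(2200314/I)/((y(889) - 301426) + 629984) = (2200314/(-27884))/(((-451 + 889) - 301426) + 629984) = (2200314*(-1/27884))/((438 - 301426) + 629984) = -1100157/(13942*(-300988 + 629984)) = -1100157/13942/328996 = -1100157/13942*1/328996 = -1100157/4586862232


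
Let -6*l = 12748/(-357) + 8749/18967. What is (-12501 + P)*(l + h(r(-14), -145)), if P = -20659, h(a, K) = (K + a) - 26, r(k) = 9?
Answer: 8089709703700/1562589 ≈ 5.1771e+6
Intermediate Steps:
h(a, K) = -26 + K + a
l = 18359071/3125178 (l = -(12748/(-357) + 8749/18967)/6 = -(12748*(-1/357) + 8749*(1/18967))/6 = -(-12748/357 + 673/1459)/6 = -⅙*(-18359071/520863) = 18359071/3125178 ≈ 5.8746)
(-12501 + P)*(l + h(r(-14), -145)) = (-12501 - 20659)*(18359071/3125178 + (-26 - 145 + 9)) = -33160*(18359071/3125178 - 162) = -33160*(-487919765/3125178) = 8089709703700/1562589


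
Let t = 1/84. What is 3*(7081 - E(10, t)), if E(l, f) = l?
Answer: 21213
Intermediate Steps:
t = 1/84 ≈ 0.011905
3*(7081 - E(10, t)) = 3*(7081 - 1*10) = 3*(7081 - 10) = 3*7071 = 21213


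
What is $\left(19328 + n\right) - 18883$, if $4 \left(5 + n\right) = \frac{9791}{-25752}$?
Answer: $\frac{45313729}{103008} \approx 439.9$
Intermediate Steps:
$n = - \frac{524831}{103008}$ ($n = -5 + \frac{9791 \frac{1}{-25752}}{4} = -5 + \frac{9791 \left(- \frac{1}{25752}\right)}{4} = -5 + \frac{1}{4} \left(- \frac{9791}{25752}\right) = -5 - \frac{9791}{103008} = - \frac{524831}{103008} \approx -5.095$)
$\left(19328 + n\right) - 18883 = \left(19328 - \frac{524831}{103008}\right) - 18883 = \frac{1990413793}{103008} - 18883 = \frac{45313729}{103008}$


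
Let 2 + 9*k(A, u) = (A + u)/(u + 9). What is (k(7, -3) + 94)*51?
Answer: 43078/9 ≈ 4786.4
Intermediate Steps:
k(A, u) = -2/9 + (A + u)/(9*(9 + u)) (k(A, u) = -2/9 + ((A + u)/(u + 9))/9 = -2/9 + ((A + u)/(9 + u))/9 = -2/9 + (A + u)/(9*(9 + u)))
(k(7, -3) + 94)*51 = ((-18 + 7 - 1*(-3))/(9*(9 - 3)) + 94)*51 = ((⅑)*(-18 + 7 + 3)/6 + 94)*51 = ((⅑)*(⅙)*(-8) + 94)*51 = (-4/27 + 94)*51 = (2534/27)*51 = 43078/9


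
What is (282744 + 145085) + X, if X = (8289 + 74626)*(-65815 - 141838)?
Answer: -17217120666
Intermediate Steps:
X = -17217548495 (X = 82915*(-207653) = -17217548495)
(282744 + 145085) + X = (282744 + 145085) - 17217548495 = 427829 - 17217548495 = -17217120666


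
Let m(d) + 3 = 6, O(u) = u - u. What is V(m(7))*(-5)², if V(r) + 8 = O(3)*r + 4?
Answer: -100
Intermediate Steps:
O(u) = 0
m(d) = 3 (m(d) = -3 + 6 = 3)
V(r) = -4 (V(r) = -8 + (0*r + 4) = -8 + (0 + 4) = -8 + 4 = -4)
V(m(7))*(-5)² = -4*(-5)² = -4*25 = -100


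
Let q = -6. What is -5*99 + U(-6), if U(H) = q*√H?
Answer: -495 - 6*I*√6 ≈ -495.0 - 14.697*I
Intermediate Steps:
U(H) = -6*√H
-5*99 + U(-6) = -5*99 - 6*I*√6 = -495 - 6*I*√6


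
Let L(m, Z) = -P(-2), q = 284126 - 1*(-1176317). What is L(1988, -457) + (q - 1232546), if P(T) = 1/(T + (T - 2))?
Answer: 1367383/6 ≈ 2.2790e+5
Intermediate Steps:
P(T) = 1/(-2 + 2*T) (P(T) = 1/(T + (-2 + T)) = 1/(-2 + 2*T))
q = 1460443 (q = 284126 + 1176317 = 1460443)
L(m, Z) = ⅙ (L(m, Z) = -1/(2*(-1 - 2)) = -1/(2*(-3)) = -(-1)/(2*3) = -1*(-⅙) = ⅙)
L(1988, -457) + (q - 1232546) = ⅙ + (1460443 - 1232546) = ⅙ + 227897 = 1367383/6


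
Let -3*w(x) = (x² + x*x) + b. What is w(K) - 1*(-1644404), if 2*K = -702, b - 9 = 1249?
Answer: 4685552/3 ≈ 1.5619e+6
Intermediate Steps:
b = 1258 (b = 9 + 1249 = 1258)
K = -351 (K = (½)*(-702) = -351)
w(x) = -1258/3 - 2*x²/3 (w(x) = -((x² + x*x) + 1258)/3 = -((x² + x²) + 1258)/3 = -(2*x² + 1258)/3 = -(1258 + 2*x²)/3 = -1258/3 - 2*x²/3)
w(K) - 1*(-1644404) = (-1258/3 - ⅔*(-351)²) - 1*(-1644404) = (-1258/3 - ⅔*123201) + 1644404 = (-1258/3 - 82134) + 1644404 = -247660/3 + 1644404 = 4685552/3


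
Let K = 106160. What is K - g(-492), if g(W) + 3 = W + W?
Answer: 107147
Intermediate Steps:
g(W) = -3 + 2*W (g(W) = -3 + (W + W) = -3 + 2*W)
K - g(-492) = 106160 - (-3 + 2*(-492)) = 106160 - (-3 - 984) = 106160 - 1*(-987) = 106160 + 987 = 107147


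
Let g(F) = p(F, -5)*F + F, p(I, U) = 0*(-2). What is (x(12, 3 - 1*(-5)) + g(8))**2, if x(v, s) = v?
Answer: 400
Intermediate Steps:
p(I, U) = 0
g(F) = F (g(F) = 0*F + F = 0 + F = F)
(x(12, 3 - 1*(-5)) + g(8))**2 = (12 + 8)**2 = 20**2 = 400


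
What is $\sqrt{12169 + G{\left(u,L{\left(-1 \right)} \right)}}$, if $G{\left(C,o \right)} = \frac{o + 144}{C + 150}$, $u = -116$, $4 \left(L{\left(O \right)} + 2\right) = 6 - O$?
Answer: $\frac{27 \sqrt{77214}}{68} \approx 110.33$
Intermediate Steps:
$L{\left(O \right)} = - \frac{1}{2} - \frac{O}{4}$ ($L{\left(O \right)} = -2 + \frac{6 - O}{4} = -2 - \left(- \frac{3}{2} + \frac{O}{4}\right) = - \frac{1}{2} - \frac{O}{4}$)
$G{\left(C,o \right)} = \frac{144 + o}{150 + C}$
$\sqrt{12169 + G{\left(u,L{\left(-1 \right)} \right)}} = \sqrt{12169 + \frac{144 - \frac{1}{4}}{150 - 116}} = \sqrt{12169 + \frac{144 + \left(- \frac{1}{2} + \frac{1}{4}\right)}{34}} = \sqrt{12169 + \frac{144 - \frac{1}{4}}{34}} = \sqrt{12169 + \frac{1}{34} \cdot \frac{575}{4}} = \sqrt{12169 + \frac{575}{136}} = \sqrt{\frac{1655559}{136}} = \frac{27 \sqrt{77214}}{68}$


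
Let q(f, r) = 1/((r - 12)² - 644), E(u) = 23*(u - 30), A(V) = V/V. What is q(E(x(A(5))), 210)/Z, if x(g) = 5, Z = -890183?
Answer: -1/34325456480 ≈ -2.9133e-11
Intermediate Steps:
A(V) = 1
E(u) = -690 + 23*u (E(u) = 23*(-30 + u) = -690 + 23*u)
q(f, r) = 1/(-644 + (-12 + r)²) (q(f, r) = 1/((-12 + r)² - 644) = 1/(-644 + (-12 + r)²))
q(E(x(A(5))), 210)/Z = 1/(-644 + (-12 + 210)²*(-890183)) = -1/890183/(-644 + 198²) = -1/890183/(-644 + 39204) = -1/890183/38560 = (1/38560)*(-1/890183) = -1/34325456480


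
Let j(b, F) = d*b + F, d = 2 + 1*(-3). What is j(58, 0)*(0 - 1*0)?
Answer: 0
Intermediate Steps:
d = -1 (d = 2 - 3 = -1)
j(b, F) = F - b (j(b, F) = -b + F = F - b)
j(58, 0)*(0 - 1*0) = (0 - 1*58)*(0 - 1*0) = (0 - 58)*(0 + 0) = -58*0 = 0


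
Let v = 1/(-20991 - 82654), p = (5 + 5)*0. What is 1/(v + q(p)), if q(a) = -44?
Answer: -103645/4560381 ≈ -0.022727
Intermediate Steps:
p = 0 (p = 10*0 = 0)
v = -1/103645 (v = 1/(-103645) = -1/103645 ≈ -9.6483e-6)
1/(v + q(p)) = 1/(-1/103645 - 44) = 1/(-4560381/103645) = -103645/4560381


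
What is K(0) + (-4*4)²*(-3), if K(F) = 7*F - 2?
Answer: -770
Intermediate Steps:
K(F) = -2 + 7*F
K(0) + (-4*4)²*(-3) = (-2 + 7*0) + (-4*4)²*(-3) = (-2 + 0) + (-16)²*(-3) = -2 + 256*(-3) = -2 - 768 = -770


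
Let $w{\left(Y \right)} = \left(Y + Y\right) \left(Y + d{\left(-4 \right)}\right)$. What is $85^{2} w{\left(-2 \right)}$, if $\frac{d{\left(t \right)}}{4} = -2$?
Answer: $289000$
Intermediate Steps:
$d{\left(t \right)} = -8$ ($d{\left(t \right)} = 4 \left(-2\right) = -8$)
$w{\left(Y \right)} = 2 Y \left(-8 + Y\right)$ ($w{\left(Y \right)} = \left(Y + Y\right) \left(Y - 8\right) = 2 Y \left(-8 + Y\right)$)
$85^{2} w{\left(-2 \right)} = 85^{2} \cdot 2 \left(-2\right) \left(-8 - 2\right) = 7225 \cdot 2 \left(-2\right) \left(-10\right) = 7225 \cdot 40 = 289000$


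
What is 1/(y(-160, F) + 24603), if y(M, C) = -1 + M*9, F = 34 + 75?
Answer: 1/23162 ≈ 4.3174e-5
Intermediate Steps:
F = 109
y(M, C) = -1 + 9*M
1/(y(-160, F) + 24603) = 1/((-1 + 9*(-160)) + 24603) = 1/((-1 - 1440) + 24603) = 1/(-1441 + 24603) = 1/23162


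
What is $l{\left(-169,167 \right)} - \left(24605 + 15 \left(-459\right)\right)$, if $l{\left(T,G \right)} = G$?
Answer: $-17553$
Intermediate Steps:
$l{\left(-169,167 \right)} - \left(24605 + 15 \left(-459\right)\right) = 167 - \left(24605 + 15 \left(-459\right)\right) = 167 - 17720 = -17553$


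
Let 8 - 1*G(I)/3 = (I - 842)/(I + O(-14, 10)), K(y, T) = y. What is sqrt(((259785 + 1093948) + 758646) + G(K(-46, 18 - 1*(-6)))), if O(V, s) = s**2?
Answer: sqrt(19012071)/3 ≈ 1453.4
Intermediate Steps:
G(I) = 24 - 3*(-842 + I)/(100 + I) (G(I) = 24 - 3*(I - 842)/(I + 10**2) = 24 - 3*(-842 + I)/(I + 100) = 24 - 3*(-842 + I)/(100 + I))
sqrt(((259785 + 1093948) + 758646) + G(K(-46, 18 - 1*(-6)))) = sqrt(((259785 + 1093948) + 758646) + 3*(1642 + 7*(-46))/(100 - 46)) = sqrt((1353733 + 758646) + 3*(1642 - 322)/54) = sqrt(2112379 + 3*(1/54)*1320) = sqrt(2112379 + 220/3) = sqrt(6337357/3) = sqrt(19012071)/3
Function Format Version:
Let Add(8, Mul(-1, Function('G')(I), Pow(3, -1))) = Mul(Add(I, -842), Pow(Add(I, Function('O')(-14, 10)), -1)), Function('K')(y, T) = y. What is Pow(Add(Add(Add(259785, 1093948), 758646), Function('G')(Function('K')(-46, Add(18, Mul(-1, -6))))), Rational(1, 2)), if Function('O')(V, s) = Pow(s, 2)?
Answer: Mul(Rational(1, 3), Pow(19012071, Rational(1, 2))) ≈ 1453.4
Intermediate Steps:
Function('G')(I) = Add(24, Mul(-3, Pow(Add(100, I), -1), Add(-842, I))) (Function('G')(I) = Add(24, Mul(-3, Mul(Add(I, -842), Pow(Add(I, Pow(10, 2)), -1)))) = Add(24, Mul(-3, Mul(Add(-842, I), Pow(Add(I, 100), -1)))) = Add(24, Mul(-3, Mul(Add(-842, I), Pow(Add(100, I), -1)))) = Add(24, Mul(-3, Mul(Pow(Add(100, I), -1), Add(-842, I)))) = Add(24, Mul(-3, Pow(Add(100, I), -1), Add(-842, I))))
Pow(Add(Add(Add(259785, 1093948), 758646), Function('G')(Function('K')(-46, Add(18, Mul(-1, -6))))), Rational(1, 2)) = Pow(Add(Add(Add(259785, 1093948), 758646), Mul(3, Pow(Add(100, -46), -1), Add(1642, Mul(7, -46)))), Rational(1, 2)) = Pow(Add(Add(1353733, 758646), Mul(3, Pow(54, -1), Add(1642, -322))), Rational(1, 2)) = Pow(Add(2112379, Mul(3, Rational(1, 54), 1320)), Rational(1, 2)) = Pow(Add(2112379, Rational(220, 3)), Rational(1, 2)) = Pow(Rational(6337357, 3), Rational(1, 2)) = Mul(Rational(1, 3), Pow(19012071, Rational(1, 2)))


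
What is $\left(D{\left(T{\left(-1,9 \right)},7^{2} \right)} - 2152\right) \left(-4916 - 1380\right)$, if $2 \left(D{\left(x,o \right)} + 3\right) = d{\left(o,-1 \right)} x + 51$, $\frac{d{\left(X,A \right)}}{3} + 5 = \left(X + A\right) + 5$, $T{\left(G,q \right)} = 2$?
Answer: $12500708$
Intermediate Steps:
$d{\left(X,A \right)} = 3 A + 3 X$ ($d{\left(X,A \right)} = -15 + 3 \left(\left(X + A\right) + 5\right) = -15 + 3 \left(\left(A + X\right) + 5\right) = -15 + 3 \left(5 + A + X\right) = -15 + \left(15 + 3 A + 3 X\right) = 3 A + 3 X$)
$D{\left(x,o \right)} = \frac{45}{2} + \frac{x \left(-3 + 3 o\right)}{2}$ ($D{\left(x,o \right)} = -3 + \frac{\left(3 \left(-1\right) + 3 o\right) x + 51}{2} = -3 + \frac{\left(-3 + 3 o\right) x + 51}{2} = -3 + \frac{x \left(-3 + 3 o\right) + 51}{2} = -3 + \frac{51 + x \left(-3 + 3 o\right)}{2} = -3 + \left(\frac{51}{2} + \frac{x \left(-3 + 3 o\right)}{2}\right) = \frac{45}{2} + \frac{x \left(-3 + 3 o\right)}{2}$)
$\left(D{\left(T{\left(-1,9 \right)},7^{2} \right)} - 2152\right) \left(-4916 - 1380\right) = \left(\left(\frac{45}{2} + \frac{3}{2} \cdot 2 \left(-1 + 7^{2}\right)\right) - 2152\right) \left(-4916 - 1380\right) = \left(\left(\frac{45}{2} + \frac{3}{2} \cdot 2 \left(-1 + 49\right)\right) - 2152\right) \left(-6296\right) = \left(\left(\frac{45}{2} + \frac{3}{2} \cdot 2 \cdot 48\right) - 2152\right) \left(-6296\right) = \left(\left(\frac{45}{2} + 144\right) - 2152\right) \left(-6296\right) = \left(\frac{333}{2} - 2152\right) \left(-6296\right) = \left(- \frac{3971}{2}\right) \left(-6296\right) = 12500708$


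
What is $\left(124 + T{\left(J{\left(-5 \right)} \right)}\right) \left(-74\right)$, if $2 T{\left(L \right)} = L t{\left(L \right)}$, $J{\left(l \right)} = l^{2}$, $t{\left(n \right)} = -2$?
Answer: $-7326$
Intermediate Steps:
$T{\left(L \right)} = - L$ ($T{\left(L \right)} = \frac{L \left(-2\right)}{2} = \frac{\left(-2\right) L}{2} = - L$)
$\left(124 + T{\left(J{\left(-5 \right)} \right)}\right) \left(-74\right) = \left(124 - \left(-5\right)^{2}\right) \left(-74\right) = \left(124 - 25\right) \left(-74\right) = 99 \left(-74\right) = -7326$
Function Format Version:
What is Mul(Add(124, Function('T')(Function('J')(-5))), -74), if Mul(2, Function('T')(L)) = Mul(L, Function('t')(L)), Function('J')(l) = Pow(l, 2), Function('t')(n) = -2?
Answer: -7326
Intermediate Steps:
Function('T')(L) = Mul(-1, L) (Function('T')(L) = Mul(Rational(1, 2), Mul(L, -2)) = Mul(Rational(1, 2), Mul(-2, L)) = Mul(-1, L))
Mul(Add(124, Function('T')(Function('J')(-5))), -74) = Mul(Add(124, Mul(-1, Pow(-5, 2))), -74) = Mul(Add(124, Mul(-1, 25)), -74) = Mul(Add(124, -25), -74) = Mul(99, -74) = -7326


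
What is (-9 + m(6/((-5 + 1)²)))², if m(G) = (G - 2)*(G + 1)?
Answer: 516961/4096 ≈ 126.21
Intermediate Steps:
m(G) = (1 + G)*(-2 + G) (m(G) = (-2 + G)*(1 + G) = (1 + G)*(-2 + G))
(-9 + m(6/((-5 + 1)²)))² = (-9 + (-2 + (6/((-5 + 1)²))² - 6/((-5 + 1)²)))² = (-9 + (-2 + (6/((-4)²))² - 6/((-4)²)))² = (-9 + (-2 + (6/16)² - 6/16))² = (-9 + (-2 + (6*(1/16))² - 6/16))² = (-9 + (-2 + (3/8)² - 1*3/8))² = (-9 + (-2 + 9/64 - 3/8))² = (-9 - 143/64)² = (-719/64)² = 516961/4096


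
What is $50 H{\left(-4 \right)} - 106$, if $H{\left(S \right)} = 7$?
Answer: $244$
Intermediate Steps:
$50 H{\left(-4 \right)} - 106 = 50 \cdot 7 - 106 = 350 - 106 = 244$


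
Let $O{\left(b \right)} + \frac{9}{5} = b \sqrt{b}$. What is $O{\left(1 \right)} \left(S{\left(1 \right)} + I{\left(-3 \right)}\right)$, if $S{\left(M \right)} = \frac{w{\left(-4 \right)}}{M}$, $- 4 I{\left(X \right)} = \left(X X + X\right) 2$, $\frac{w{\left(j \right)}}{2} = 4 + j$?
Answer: $\frac{12}{5} \approx 2.4$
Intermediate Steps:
$w{\left(j \right)} = 8 + 2 j$ ($w{\left(j \right)} = 2 \left(4 + j\right) = 8 + 2 j$)
$O{\left(b \right)} = - \frac{9}{5} + b^{\frac{3}{2}}$ ($O{\left(b \right)} = - \frac{9}{5} + b \sqrt{b} = - \frac{9}{5} + b^{\frac{3}{2}}$)
$I{\left(X \right)} = - \frac{X}{2} - \frac{X^{2}}{2}$ ($I{\left(X \right)} = - \frac{\left(X X + X\right) 2}{4} = - \frac{\left(X^{2} + X\right) 2}{4} = - \frac{\left(X + X^{2}\right) 2}{4} = - \frac{2 X + 2 X^{2}}{4} = - \frac{X}{2} - \frac{X^{2}}{2}$)
$S{\left(M \right)} = 0$ ($S{\left(M \right)} = \frac{8 + 2 \left(-4\right)}{M} = \frac{8 - 8}{M} = \frac{0}{M} = 0$)
$O{\left(1 \right)} \left(S{\left(1 \right)} + I{\left(-3 \right)}\right) = \left(- \frac{9}{5} + 1^{\frac{3}{2}}\right) \left(0 - - \frac{3 \left(1 - 3\right)}{2}\right) = \left(- \frac{9}{5} + 1\right) \left(0 - \left(- \frac{3}{2}\right) \left(-2\right)\right) = - \frac{4 \left(0 - 3\right)}{5} = \left(- \frac{4}{5}\right) \left(-3\right) = \frac{12}{5}$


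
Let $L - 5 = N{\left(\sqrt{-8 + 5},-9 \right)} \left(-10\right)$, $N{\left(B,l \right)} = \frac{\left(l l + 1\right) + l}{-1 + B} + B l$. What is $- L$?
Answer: $\frac{5 \left(- 201 i + 17 \sqrt{3}\right)}{i + \sqrt{3}} \approx -187.5 - 471.98 i$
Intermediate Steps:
$N{\left(B,l \right)} = B l + \frac{1 + l + l^{2}}{-1 + B}$ ($N{\left(B,l \right)} = \frac{\left(l^{2} + 1\right) + l}{-1 + B} + B l = \frac{\left(1 + l^{2}\right) + l}{-1 + B} + B l = \frac{1 + l + l^{2}}{-1 + B} + B l = B l + \frac{1 + l + l^{2}}{-1 + B}$)
$L = 5 - \frac{10 \left(100 + 9 i \sqrt{3}\right)}{-1 + i \sqrt{3}}$ ($L = 5 + \frac{1 - 9 + \left(-9\right)^{2} - 9 \left(\sqrt{-8 + 5}\right)^{2} - \sqrt{-8 + 5} \left(-9\right)}{-1 + \sqrt{-8 + 5}} \left(-10\right) = 5 + \frac{1 - 9 + 81 - 9 \left(\sqrt{-3}\right)^{2} - \sqrt{-3} \left(-9\right)}{-1 + \sqrt{-3}} \left(-10\right) = 5 + \frac{1 - 9 + 81 - 9 \left(i \sqrt{3}\right)^{2} - i \sqrt{3} \left(-9\right)}{-1 + i \sqrt{3}} \left(-10\right) = 5 + \frac{1 - 9 + 81 - -27 + 9 i \sqrt{3}}{-1 + i \sqrt{3}} \left(-10\right) = 5 + \frac{1 - 9 + 81 + 27 + 9 i \sqrt{3}}{-1 + i \sqrt{3}} \left(-10\right) = 5 + \frac{100 + 9 i \sqrt{3}}{-1 + i \sqrt{3}} \left(-10\right) = 5 - \frac{10 \left(100 + 9 i \sqrt{3}\right)}{-1 + i \sqrt{3}} \approx 187.5 + 471.98 i$)
$- L = - \frac{5 \left(- 17 \sqrt{3} + 201 i\right)}{i + \sqrt{3}}$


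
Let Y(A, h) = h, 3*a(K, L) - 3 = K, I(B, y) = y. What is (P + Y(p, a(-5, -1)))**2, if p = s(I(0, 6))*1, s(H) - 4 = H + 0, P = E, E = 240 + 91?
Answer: 982081/9 ≈ 1.0912e+5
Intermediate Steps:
E = 331
P = 331
a(K, L) = 1 + K/3
s(H) = 4 + H (s(H) = 4 + (H + 0) = 4 + H)
p = 10 (p = (4 + 6)*1 = 10*1 = 10)
(P + Y(p, a(-5, -1)))**2 = (331 + (1 + (1/3)*(-5)))**2 = (331 + (1 - 5/3))**2 = (331 - 2/3)**2 = (991/3)**2 = 982081/9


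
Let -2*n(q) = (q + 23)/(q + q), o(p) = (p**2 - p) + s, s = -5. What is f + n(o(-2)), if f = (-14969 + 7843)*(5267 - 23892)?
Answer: 132721744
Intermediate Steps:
o(p) = -5 + p**2 - p (o(p) = (p**2 - p) - 5 = -5 + p**2 - p)
f = 132721750 (f = -7126*(-18625) = 132721750)
n(q) = -(23 + q)/(4*q) (n(q) = -(q + 23)/(2*(q + q)) = -(23 + q)/(2*(2*q)) = -(23 + q)*1/(2*q)/2 = -(23 + q)/(4*q))
f + n(o(-2)) = 132721750 + (-23 - (-5 + (-2)**2 - 1*(-2)))/(4*(-5 + (-2)**2 - 1*(-2))) = 132721750 + (-23 - (-5 + 4 + 2))/(4*(-5 + 4 + 2)) = 132721750 + (1/4)*(-23 - 1*1)/1 = 132721750 + (1/4)*1*(-23 - 1) = 132721750 + (1/4)*1*(-24) = 132721750 - 6 = 132721744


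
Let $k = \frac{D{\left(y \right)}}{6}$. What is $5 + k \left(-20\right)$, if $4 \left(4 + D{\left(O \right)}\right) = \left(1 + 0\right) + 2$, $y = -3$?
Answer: $\frac{95}{6} \approx 15.833$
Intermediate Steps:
$D{\left(O \right)} = - \frac{13}{4}$ ($D{\left(O \right)} = -4 + \frac{\left(1 + 0\right) + 2}{4} = -4 + \frac{1 + 2}{4} = -4 + \frac{1}{4} \cdot 3 = -4 + \frac{3}{4} = - \frac{13}{4}$)
$k = - \frac{13}{24}$ ($k = - \frac{13}{4 \cdot 6} = \left(- \frac{13}{4}\right) \frac{1}{6} = - \frac{13}{24} \approx -0.54167$)
$5 + k \left(-20\right) = 5 - - \frac{65}{6} = 5 + \frac{65}{6} = \frac{95}{6}$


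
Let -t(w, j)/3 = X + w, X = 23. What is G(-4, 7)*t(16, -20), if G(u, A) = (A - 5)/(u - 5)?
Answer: 26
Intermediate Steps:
G(u, A) = (-5 + A)/(-5 + u)
t(w, j) = -69 - 3*w (t(w, j) = -3*(23 + w) = -69 - 3*w)
G(-4, 7)*t(16, -20) = ((-5 + 7)/(-5 - 4))*(-69 - 3*16) = (2/(-9))*(-69 - 48) = -⅑*2*(-117) = -2/9*(-117) = 26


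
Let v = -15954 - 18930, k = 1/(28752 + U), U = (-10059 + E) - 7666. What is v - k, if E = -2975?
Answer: -280885969/8052 ≈ -34884.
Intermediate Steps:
U = -20700 (U = (-10059 - 2975) - 7666 = -13034 - 7666 = -20700)
k = 1/8052 (k = 1/(28752 - 20700) = 1/8052 ≈ 0.00012419)
v = -34884
v - k = -34884 - 1*1/8052 = -34884 - 1/8052 = -280885969/8052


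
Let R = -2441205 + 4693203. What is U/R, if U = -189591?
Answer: -63197/750666 ≈ -0.084188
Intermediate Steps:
R = 2251998
U/R = -189591/2251998 = -189591*1/2251998 = -63197/750666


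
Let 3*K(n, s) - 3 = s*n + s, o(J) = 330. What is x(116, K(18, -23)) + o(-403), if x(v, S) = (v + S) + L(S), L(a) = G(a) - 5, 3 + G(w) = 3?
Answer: 889/3 ≈ 296.33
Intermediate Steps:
G(w) = 0 (G(w) = -3 + 3 = 0)
K(n, s) = 1 + s/3 + n*s/3 (K(n, s) = 1 + (s*n + s)/3 = 1 + (n*s + s)/3 = 1 + (s + n*s)/3 = 1 + (s/3 + n*s/3) = 1 + s/3 + n*s/3)
L(a) = -5 (L(a) = 0 - 5 = -5)
x(v, S) = -5 + S + v (x(v, S) = (v + S) - 5 = (S + v) - 5 = -5 + S + v)
x(116, K(18, -23)) + o(-403) = (-5 + (1 + (⅓)*(-23) + (⅓)*18*(-23)) + 116) + 330 = (-5 + (1 - 23/3 - 138) + 116) + 330 = (-5 - 434/3 + 116) + 330 = -101/3 + 330 = 889/3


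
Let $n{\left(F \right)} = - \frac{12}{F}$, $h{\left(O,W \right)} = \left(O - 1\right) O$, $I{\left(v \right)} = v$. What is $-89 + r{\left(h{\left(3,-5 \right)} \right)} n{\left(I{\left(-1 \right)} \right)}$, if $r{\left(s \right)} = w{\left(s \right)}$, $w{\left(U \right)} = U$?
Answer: $-17$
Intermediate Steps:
$h{\left(O,W \right)} = O \left(-1 + O\right)$ ($h{\left(O,W \right)} = \left(-1 + O\right) O = O \left(-1 + O\right)$)
$r{\left(s \right)} = s$
$-89 + r{\left(h{\left(3,-5 \right)} \right)} n{\left(I{\left(-1 \right)} \right)} = -89 + 3 \left(-1 + 3\right) \left(- \frac{12}{-1}\right) = -89 + 3 \cdot 2 \left(\left(-12\right) \left(-1\right)\right) = -89 + 6 \cdot 12 = -89 + 72 = -17$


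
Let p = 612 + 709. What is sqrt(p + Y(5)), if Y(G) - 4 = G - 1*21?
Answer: sqrt(1309) ≈ 36.180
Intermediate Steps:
p = 1321
Y(G) = -17 + G (Y(G) = 4 + (G - 1*21) = 4 + (G - 21) = 4 + (-21 + G) = -17 + G)
sqrt(p + Y(5)) = sqrt(1321 + (-17 + 5)) = sqrt(1321 - 12) = sqrt(1309)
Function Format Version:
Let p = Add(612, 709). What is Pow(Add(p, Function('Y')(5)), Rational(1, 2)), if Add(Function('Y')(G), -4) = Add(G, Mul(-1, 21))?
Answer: Pow(1309, Rational(1, 2)) ≈ 36.180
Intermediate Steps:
p = 1321
Function('Y')(G) = Add(-17, G) (Function('Y')(G) = Add(4, Add(G, Mul(-1, 21))) = Add(4, Add(G, -21)) = Add(4, Add(-21, G)) = Add(-17, G))
Pow(Add(p, Function('Y')(5)), Rational(1, 2)) = Pow(Add(1321, Add(-17, 5)), Rational(1, 2)) = Pow(Add(1321, -12), Rational(1, 2)) = Pow(1309, Rational(1, 2))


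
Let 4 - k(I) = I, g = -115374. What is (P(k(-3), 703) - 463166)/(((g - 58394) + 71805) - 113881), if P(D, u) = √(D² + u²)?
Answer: 231583/107922 - √494258/215844 ≈ 2.1426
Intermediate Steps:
k(I) = 4 - I
(P(k(-3), 703) - 463166)/(((g - 58394) + 71805) - 113881) = (√((4 - 1*(-3))² + 703²) - 463166)/(((-115374 - 58394) + 71805) - 113881) = (√((4 + 3)² + 494209) - 463166)/((-173768 + 71805) - 113881) = (√(7² + 494209) - 463166)/(-101963 - 113881) = (√(49 + 494209) - 463166)/(-215844) = (√494258 - 463166)*(-1/215844) = (-463166 + √494258)*(-1/215844) = 231583/107922 - √494258/215844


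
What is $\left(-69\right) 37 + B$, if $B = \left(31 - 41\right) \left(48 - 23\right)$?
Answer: $-2803$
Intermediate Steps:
$B = -250$ ($B = \left(-10\right) 25 = -250$)
$\left(-69\right) 37 + B = \left(-69\right) 37 - 250 = -2553 - 250 = -2803$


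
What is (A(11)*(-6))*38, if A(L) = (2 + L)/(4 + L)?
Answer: -988/5 ≈ -197.60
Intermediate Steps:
A(L) = (2 + L)/(4 + L)
(A(11)*(-6))*38 = (((2 + 11)/(4 + 11))*(-6))*38 = ((13/15)*(-6))*38 = -26/5*38 = -988/5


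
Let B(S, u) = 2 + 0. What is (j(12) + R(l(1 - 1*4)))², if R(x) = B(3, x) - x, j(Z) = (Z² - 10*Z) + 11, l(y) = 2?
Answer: 1225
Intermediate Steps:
B(S, u) = 2
j(Z) = 11 + Z² - 10*Z
R(x) = 2 - x
(j(12) + R(l(1 - 1*4)))² = ((11 + 12² - 10*12) + (2 - 1*2))² = ((11 + 144 - 120) + (2 - 2))² = (35 + 0)² = 35² = 1225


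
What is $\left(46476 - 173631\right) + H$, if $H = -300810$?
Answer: $-427965$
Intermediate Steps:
$\left(46476 - 173631\right) + H = \left(46476 - 173631\right) - 300810 = -127155 - 300810 = -427965$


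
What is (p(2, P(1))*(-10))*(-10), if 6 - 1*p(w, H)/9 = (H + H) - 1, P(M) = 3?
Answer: 900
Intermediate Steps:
p(w, H) = 63 - 18*H (p(w, H) = 54 - 9*((H + H) - 1) = 54 - 9*(2*H - 1) = 54 - 9*(-1 + 2*H) = 54 + (9 - 18*H) = 63 - 18*H)
(p(2, P(1))*(-10))*(-10) = ((63 - 18*3)*(-10))*(-10) = ((63 - 54)*(-10))*(-10) = (9*(-10))*(-10) = -90*(-10) = 900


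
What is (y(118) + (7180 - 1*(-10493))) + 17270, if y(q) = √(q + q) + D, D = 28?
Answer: 34971 + 2*√59 ≈ 34986.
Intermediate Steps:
y(q) = 28 + √2*√q (y(q) = √(q + q) + 28 = √(2*q) + 28 = √2*√q + 28 = 28 + √2*√q)
(y(118) + (7180 - 1*(-10493))) + 17270 = ((28 + √2*√118) + (7180 - 1*(-10493))) + 17270 = ((28 + 2*√59) + (7180 + 10493)) + 17270 = ((28 + 2*√59) + 17673) + 17270 = (17701 + 2*√59) + 17270 = 34971 + 2*√59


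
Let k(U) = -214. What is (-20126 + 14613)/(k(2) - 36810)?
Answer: 5513/37024 ≈ 0.14890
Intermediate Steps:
(-20126 + 14613)/(k(2) - 36810) = (-20126 + 14613)/(-214 - 36810) = -5513/(-37024) = -5513*(-1/37024) = 5513/37024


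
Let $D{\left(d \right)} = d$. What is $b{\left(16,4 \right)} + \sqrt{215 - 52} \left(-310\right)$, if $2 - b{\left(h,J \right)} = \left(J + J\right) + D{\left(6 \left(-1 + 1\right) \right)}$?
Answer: $-6 - 310 \sqrt{163} \approx -3963.8$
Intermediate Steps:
$b{\left(h,J \right)} = 2 - 2 J$ ($b{\left(h,J \right)} = 2 - \left(\left(J + J\right) + 6 \left(-1 + 1\right)\right) = 2 - \left(2 J + 6 \cdot 0\right) = 2 - \left(2 J + 0\right) = 2 - 2 J$)
$b{\left(16,4 \right)} + \sqrt{215 - 52} \left(-310\right) = \left(2 - 8\right) + \sqrt{215 - 52} \left(-310\right) = \left(2 - 8\right) + \sqrt{163} \left(-310\right) = -6 - 310 \sqrt{163}$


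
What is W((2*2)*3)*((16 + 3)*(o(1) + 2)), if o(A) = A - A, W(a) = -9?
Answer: -342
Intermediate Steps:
o(A) = 0
W((2*2)*3)*((16 + 3)*(o(1) + 2)) = -9*(16 + 3)*(0 + 2) = -171*2 = -9*38 = -342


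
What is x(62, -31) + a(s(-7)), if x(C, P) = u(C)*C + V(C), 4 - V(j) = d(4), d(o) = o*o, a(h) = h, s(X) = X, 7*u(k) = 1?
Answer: -71/7 ≈ -10.143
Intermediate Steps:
u(k) = ⅐ (u(k) = (⅐)*1 = ⅐)
d(o) = o²
V(j) = -12 (V(j) = 4 - 1*4² = 4 - 1*16 = 4 - 16 = -12)
x(C, P) = -12 + C/7 (x(C, P) = C/7 - 12 = -12 + C/7)
x(62, -31) + a(s(-7)) = (-12 + (⅐)*62) - 7 = (-12 + 62/7) - 7 = -22/7 - 7 = -71/7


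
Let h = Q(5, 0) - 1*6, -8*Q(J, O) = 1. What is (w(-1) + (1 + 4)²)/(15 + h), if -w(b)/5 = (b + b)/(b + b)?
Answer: 160/71 ≈ 2.2535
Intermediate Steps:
w(b) = -5 (w(b) = -5*(b + b)/(b + b) = -5*2*b/(2*b) = -5*2*b*1/(2*b) = -5*1 = -5)
Q(J, O) = -⅛ (Q(J, O) = -⅛*1 = -⅛)
h = -49/8 (h = -⅛ - 1*6 = -⅛ - 6 = -49/8 ≈ -6.1250)
(w(-1) + (1 + 4)²)/(15 + h) = (-5 + (1 + 4)²)/(15 - 49/8) = (-5 + 5²)/(71/8) = (-5 + 25)*(8/71) = 20*(8/71) = 160/71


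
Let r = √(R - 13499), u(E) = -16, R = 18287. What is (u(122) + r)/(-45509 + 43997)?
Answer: 2/189 - √133/252 ≈ -0.035182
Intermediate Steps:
r = 6*√133 (r = √(18287 - 13499) = √4788 = 6*√133 ≈ 69.195)
(u(122) + r)/(-45509 + 43997) = (-16 + 6*√133)/(-45509 + 43997) = (-16 + 6*√133)/(-1512) = (-16 + 6*√133)*(-1/1512) = 2/189 - √133/252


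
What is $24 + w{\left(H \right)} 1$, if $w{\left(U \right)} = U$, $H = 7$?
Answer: $31$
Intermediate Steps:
$24 + w{\left(H \right)} 1 = 24 + 7 \cdot 1 = 24 + 7 = 31$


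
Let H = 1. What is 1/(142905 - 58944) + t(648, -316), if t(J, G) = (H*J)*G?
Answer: -17192526047/83961 ≈ -2.0477e+5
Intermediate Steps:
t(J, G) = G*J (t(J, G) = (1*J)*G = J*G = G*J)
1/(142905 - 58944) + t(648, -316) = 1/(142905 - 58944) - 316*648 = 1/83961 - 204768 = -17192526047/83961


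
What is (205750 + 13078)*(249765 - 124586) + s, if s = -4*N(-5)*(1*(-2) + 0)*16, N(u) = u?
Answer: 27392669572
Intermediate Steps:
s = -640 (s = -4*(-5*(1*(-2) + 0))*16 = -4*(-5*(-2 + 0))*16 = -4*(-5*(-2))*16 = -40*16 = -4*160 = -640)
(205750 + 13078)*(249765 - 124586) + s = (205750 + 13078)*(249765 - 124586) - 640 = 218828*125179 - 640 = 27392670212 - 640 = 27392669572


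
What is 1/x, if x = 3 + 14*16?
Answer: 1/227 ≈ 0.0044053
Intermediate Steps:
x = 227 (x = 3 + 224 = 227)
1/x = 1/227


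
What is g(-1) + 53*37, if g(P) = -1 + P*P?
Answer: 1961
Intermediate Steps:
g(P) = -1 + P**2
g(-1) + 53*37 = (-1 + (-1)**2) + 53*37 = (-1 + 1) + 1961 = 0 + 1961 = 1961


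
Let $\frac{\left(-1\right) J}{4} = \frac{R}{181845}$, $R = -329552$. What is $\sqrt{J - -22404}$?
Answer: $\frac{2 \sqrt{2287303426265}}{20205} \approx 149.7$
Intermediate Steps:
$J = \frac{1318208}{181845}$ ($J = - 4 \left(- \frac{329552}{181845}\right) = - 4 \left(\left(-329552\right) \frac{1}{181845}\right) = \left(-4\right) \left(- \frac{329552}{181845}\right) = \frac{1318208}{181845} \approx 7.2491$)
$\sqrt{J - -22404} = \sqrt{\frac{1318208}{181845} - -22404} = \sqrt{\frac{1318208}{181845} + 22404} = \sqrt{\frac{4075373588}{181845}} = \frac{2 \sqrt{2287303426265}}{20205}$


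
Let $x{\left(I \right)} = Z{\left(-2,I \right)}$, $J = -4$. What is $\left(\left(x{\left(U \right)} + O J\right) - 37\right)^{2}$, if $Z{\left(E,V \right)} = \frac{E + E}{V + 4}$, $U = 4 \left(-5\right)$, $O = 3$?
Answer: $\frac{38025}{16} \approx 2376.6$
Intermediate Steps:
$U = -20$
$Z{\left(E,V \right)} = \frac{2 E}{4 + V}$
$x{\left(I \right)} = - \frac{4}{4 + I}$ ($x{\left(I \right)} = 2 \left(-2\right) \frac{1}{4 + I} = - \frac{4}{4 + I}$)
$\left(\left(x{\left(U \right)} + O J\right) - 37\right)^{2} = \left(\left(- \frac{4}{4 - 20} + 3 \left(-4\right)\right) - 37\right)^{2} = \left(\left(- \frac{4}{-16} - 12\right) - 37\right)^{2} = \left(\left(\left(-4\right) \left(- \frac{1}{16}\right) - 12\right) - 37\right)^{2} = \left(\left(\frac{1}{4} - 12\right) - 37\right)^{2} = \left(- \frac{47}{4} - 37\right)^{2} = \left(- \frac{195}{4}\right)^{2} = \frac{38025}{16}$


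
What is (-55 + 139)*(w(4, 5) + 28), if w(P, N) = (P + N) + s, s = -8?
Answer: 2436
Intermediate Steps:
w(P, N) = -8 + N + P (w(P, N) = (P + N) - 8 = (N + P) - 8 = -8 + N + P)
(-55 + 139)*(w(4, 5) + 28) = (-55 + 139)*((-8 + 5 + 4) + 28) = 84*(1 + 28) = 84*29 = 2436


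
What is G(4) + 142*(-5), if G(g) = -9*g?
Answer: -746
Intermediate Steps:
G(4) + 142*(-5) = -9*4 + 142*(-5) = -36 - 710 = -746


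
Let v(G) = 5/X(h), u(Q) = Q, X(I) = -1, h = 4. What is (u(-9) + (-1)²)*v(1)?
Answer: 40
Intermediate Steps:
v(G) = -5 (v(G) = 5/(-1) = 5*(-1) = -5)
(u(-9) + (-1)²)*v(1) = (-9 + (-1)²)*(-5) = (-9 + 1)*(-5) = -8*(-5) = 40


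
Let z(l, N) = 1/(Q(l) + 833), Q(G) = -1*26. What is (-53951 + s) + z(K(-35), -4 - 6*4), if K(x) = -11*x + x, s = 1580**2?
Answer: 1971056344/807 ≈ 2.4424e+6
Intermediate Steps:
s = 2496400
Q(G) = -26
K(x) = -10*x
z(l, N) = 1/807 (z(l, N) = 1/(-26 + 833) = 1/807)
(-53951 + s) + z(K(-35), -4 - 6*4) = (-53951 + 2496400) + 1/807 = 2442449 + 1/807 = 1971056344/807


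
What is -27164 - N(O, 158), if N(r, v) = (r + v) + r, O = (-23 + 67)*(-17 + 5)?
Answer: -26266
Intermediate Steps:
O = -528 (O = 44*(-12) = -528)
N(r, v) = v + 2*r
-27164 - N(O, 158) = -27164 - (158 + 2*(-528)) = -27164 - (158 - 1056) = -27164 - 1*(-898) = -27164 + 898 = -26266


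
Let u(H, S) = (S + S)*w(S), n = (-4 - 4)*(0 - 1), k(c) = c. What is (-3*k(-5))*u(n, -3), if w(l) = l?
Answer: 270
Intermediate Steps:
n = 8 (n = -8*(-1) = 8)
u(H, S) = 2*S² (u(H, S) = (S + S)*S = (2*S)*S = 2*S²)
(-3*k(-5))*u(n, -3) = (-3*(-5))*(2*(-3)²) = 15*(2*9) = 15*18 = 270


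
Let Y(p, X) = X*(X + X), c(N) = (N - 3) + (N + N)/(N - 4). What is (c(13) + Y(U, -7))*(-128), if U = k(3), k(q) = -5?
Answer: -127744/9 ≈ -14194.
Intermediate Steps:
U = -5
c(N) = -3 + N + 2*N/(-4 + N) (c(N) = (-3 + N) + (2*N)/(-4 + N) = (-3 + N) + 2*N/(-4 + N) = -3 + N + 2*N/(-4 + N))
Y(p, X) = 2*X² (Y(p, X) = X*(2*X) = 2*X²)
(c(13) + Y(U, -7))*(-128) = ((12 + 13² - 5*13)/(-4 + 13) + 2*(-7)²)*(-128) = ((12 + 169 - 65)/9 + 2*49)*(-128) = ((⅑)*116 + 98)*(-128) = (116/9 + 98)*(-128) = (998/9)*(-128) = -127744/9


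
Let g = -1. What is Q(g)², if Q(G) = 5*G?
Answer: 25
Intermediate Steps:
Q(g)² = (5*(-1))² = (-5)² = 25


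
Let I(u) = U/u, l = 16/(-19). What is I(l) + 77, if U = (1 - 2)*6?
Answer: 673/8 ≈ 84.125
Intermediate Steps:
l = -16/19 (l = 16*(-1/19) = -16/19 ≈ -0.84210)
U = -6 (U = -1*6 = -6)
I(u) = -6/u
I(l) + 77 = -6/(-16/19) + 77 = -6*(-19/16) + 77 = 57/8 + 77 = 673/8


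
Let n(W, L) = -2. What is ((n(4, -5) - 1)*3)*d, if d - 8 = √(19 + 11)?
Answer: -72 - 9*√30 ≈ -121.30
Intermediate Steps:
d = 8 + √30 (d = 8 + √(19 + 11) = 8 + √30 ≈ 13.477)
((n(4, -5) - 1)*3)*d = ((-2 - 1)*3)*(8 + √30) = (-3*3)*(8 + √30) = -9*(8 + √30) = -72 - 9*√30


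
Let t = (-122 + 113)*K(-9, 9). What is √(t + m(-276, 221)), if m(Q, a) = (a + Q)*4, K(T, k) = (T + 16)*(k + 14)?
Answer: I*√1669 ≈ 40.853*I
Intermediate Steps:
K(T, k) = (14 + k)*(16 + T) (K(T, k) = (16 + T)*(14 + k) = (14 + k)*(16 + T))
m(Q, a) = 4*Q + 4*a (m(Q, a) = (Q + a)*4 = 4*Q + 4*a)
t = -1449 (t = (-122 + 113)*(224 + 14*(-9) + 16*9 - 9*9) = -9*(224 - 126 + 144 - 81) = -9*161 = -1449)
√(t + m(-276, 221)) = √(-1449 + (4*(-276) + 4*221)) = √(-1449 + (-1104 + 884)) = √(-1449 - 220) = √(-1669) = I*√1669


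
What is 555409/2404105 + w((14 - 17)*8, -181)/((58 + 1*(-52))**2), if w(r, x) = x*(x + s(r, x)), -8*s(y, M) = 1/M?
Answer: 630244624927/692382240 ≈ 910.25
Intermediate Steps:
s(y, M) = -1/(8*M)
w(r, x) = x*(x - 1/(8*x))
555409/2404105 + w((14 - 17)*8, -181)/((58 + 1*(-52))**2) = 555409/2404105 + (-1/8 + (-181)**2)/((58 + 1*(-52))**2) = 555409*(1/2404105) + (-1/8 + 32761)/((58 - 52)**2) = 555409/2404105 + 262087/(8*(6**2)) = 555409/2404105 + (262087/8)/36 = 555409/2404105 + (262087/8)*(1/36) = 555409/2404105 + 262087/288 = 630244624927/692382240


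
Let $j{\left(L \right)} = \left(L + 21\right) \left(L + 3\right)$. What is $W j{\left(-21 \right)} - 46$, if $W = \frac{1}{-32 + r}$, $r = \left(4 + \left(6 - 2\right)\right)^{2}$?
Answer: $-46$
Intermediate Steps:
$r = 64$ ($r = \left(4 + \left(6 - 2\right)\right)^{2} = \left(4 + 4\right)^{2} = 8^{2} = 64$)
$j{\left(L \right)} = \left(3 + L\right) \left(21 + L\right)$ ($j{\left(L \right)} = \left(21 + L\right) \left(3 + L\right) = \left(3 + L\right) \left(21 + L\right)$)
$W = \frac{1}{32}$ ($W = \frac{1}{-32 + 64} = \frac{1}{32} \approx 0.03125$)
$W j{\left(-21 \right)} - 46 = \frac{63 + \left(-21\right)^{2} + 24 \left(-21\right)}{32} - 46 = \frac{63 + 441 - 504}{32} - 46 = \frac{1}{32} \cdot 0 - 46 = 0 - 46 = -46$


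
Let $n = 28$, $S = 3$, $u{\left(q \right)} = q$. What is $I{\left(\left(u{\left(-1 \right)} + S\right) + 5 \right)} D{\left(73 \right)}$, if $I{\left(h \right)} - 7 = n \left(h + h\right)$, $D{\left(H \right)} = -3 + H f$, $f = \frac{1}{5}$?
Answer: $\frac{23142}{5} \approx 4628.4$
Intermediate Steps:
$f = \frac{1}{5} \approx 0.2$
$D{\left(H \right)} = -3 + \frac{H}{5}$ ($D{\left(H \right)} = -3 + H \frac{1}{5} = -3 + \frac{H}{5}$)
$I{\left(h \right)} = 7 + 56 h$ ($I{\left(h \right)} = 7 + 28 \left(h + h\right) = 7 + 28 \cdot 2 h = 7 + 56 h$)
$I{\left(\left(u{\left(-1 \right)} + S\right) + 5 \right)} D{\left(73 \right)} = \left(7 + 56 \left(\left(-1 + 3\right) + 5\right)\right) \left(-3 + \frac{1}{5} \cdot 73\right) = \left(7 + 56 \left(2 + 5\right)\right) \left(-3 + \frac{73}{5}\right) = \left(7 + 56 \cdot 7\right) \frac{58}{5} = \left(7 + 392\right) \frac{58}{5} = 399 \cdot \frac{58}{5} = \frac{23142}{5}$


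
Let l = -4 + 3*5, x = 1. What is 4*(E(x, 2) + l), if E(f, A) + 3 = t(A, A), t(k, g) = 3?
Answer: 44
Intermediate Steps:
l = 11 (l = -4 + 15 = 11)
E(f, A) = 0 (E(f, A) = -3 + 3 = 0)
4*(E(x, 2) + l) = 4*(0 + 11) = 4*11 = 44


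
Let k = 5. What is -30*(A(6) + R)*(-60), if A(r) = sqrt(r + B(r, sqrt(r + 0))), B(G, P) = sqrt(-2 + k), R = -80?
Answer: -144000 + 1800*sqrt(6 + sqrt(3)) ≈ -1.3899e+5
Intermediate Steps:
B(G, P) = sqrt(3) (B(G, P) = sqrt(-2 + 5) = sqrt(3))
A(r) = sqrt(r + sqrt(3))
-30*(A(6) + R)*(-60) = -30*(sqrt(6 + sqrt(3)) - 80)*(-60) = -30*(-80 + sqrt(6 + sqrt(3)))*(-60) = (2400 - 30*sqrt(6 + sqrt(3)))*(-60) = -144000 + 1800*sqrt(6 + sqrt(3))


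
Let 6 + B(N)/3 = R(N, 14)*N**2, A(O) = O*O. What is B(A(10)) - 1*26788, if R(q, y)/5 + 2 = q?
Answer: 14673194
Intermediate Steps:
R(q, y) = -10 + 5*q
A(O) = O**2
B(N) = -18 + 3*N**2*(-10 + 5*N) (B(N) = -18 + 3*((-10 + 5*N)*N**2) = -18 + 3*(N**2*(-10 + 5*N)) = -18 + 3*N**2*(-10 + 5*N))
B(A(10)) - 1*26788 = (-18 + 15*(10**2)**2*(-2 + 10**2)) - 1*26788 = (-18 + 15*100**2*(-2 + 100)) - 26788 = (-18 + 15*10000*98) - 26788 = (-18 + 14700000) - 26788 = 14699982 - 26788 = 14673194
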